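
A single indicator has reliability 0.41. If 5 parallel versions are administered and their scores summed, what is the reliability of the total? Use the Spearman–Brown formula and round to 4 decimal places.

ρ_k = kρ / (1 + (k−1)ρ) = 5·0.41 / (1 + 4·0.41) = 2.050 / 2.640 = 0.7765.

0.7765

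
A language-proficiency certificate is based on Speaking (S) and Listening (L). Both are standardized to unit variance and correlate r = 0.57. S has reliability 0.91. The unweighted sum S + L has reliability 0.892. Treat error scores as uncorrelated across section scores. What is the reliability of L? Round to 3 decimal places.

Var(S+L) = 2 + 2·0.57 = 3.140.
True-score variance = ρ_S + ρ_L + 2·0.57, so 0.892 = (0.91 + ρ_L + 1.14) / 3.140.
ρ_L = 0.892·3.140 − 0.91 − 1.14 = 0.751.

0.751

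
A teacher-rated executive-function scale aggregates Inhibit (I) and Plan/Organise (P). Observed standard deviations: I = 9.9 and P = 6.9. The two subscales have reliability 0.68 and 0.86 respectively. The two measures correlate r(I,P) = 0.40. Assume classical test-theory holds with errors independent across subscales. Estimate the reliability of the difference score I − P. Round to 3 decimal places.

0.582

Var(I−P) = 9.9² + 6.9² − 2·9.9·6.9·0.40 = 145.62 − 54.648 = 90.972.
Because errors are independent across components, Cov(Tᵢ,Tⱼ) = Cov(Xᵢ,Xⱼ); the off-diagonal part of the true-score variance is the same as above.
True-score variance = [9.9²·0.68 + 6.9²·0.86] − 54.648 = 107.591 − 54.648 = 52.9434.
Reliability = 52.9434 / 90.972 = 0.582.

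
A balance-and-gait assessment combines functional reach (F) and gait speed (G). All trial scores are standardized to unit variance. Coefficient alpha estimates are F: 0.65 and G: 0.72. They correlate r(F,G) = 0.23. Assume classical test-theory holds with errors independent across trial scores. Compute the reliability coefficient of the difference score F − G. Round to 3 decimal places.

0.591

Var(F−G) = 1 + 1 − 2·0.23 = 2 − 0.46 = 1.54.
With uncorrelated errors the cross-covariances are all true-score covariance, so they carry over unchanged; only the diagonal terms shrink to ρᵢσᵢ².
True-score variance = [0.65 + 0.72] − 0.46 = 1.37 − 0.46 = 0.91.
Reliability = 0.91 / 1.54 = 0.591.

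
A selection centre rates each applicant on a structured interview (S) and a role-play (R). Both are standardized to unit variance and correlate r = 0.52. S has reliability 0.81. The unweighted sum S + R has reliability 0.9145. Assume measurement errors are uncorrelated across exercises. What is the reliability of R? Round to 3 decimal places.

Var(S+R) = 2 + 2·0.52 = 3.040.
True-score variance = ρ_S + ρ_R + 2·0.52, so 0.9145 = (0.81 + ρ_R + 1.04) / 3.040.
ρ_R = 0.9145·3.040 − 0.81 − 1.04 = 0.930.

0.930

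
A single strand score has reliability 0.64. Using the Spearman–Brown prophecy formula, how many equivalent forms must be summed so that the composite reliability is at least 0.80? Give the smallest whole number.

3

k ≥ ρ*(1−ρ₁)/(ρ₁(1−ρ*)) = 0.80·0.36 / (0.64·0.20) = 2.250.
Smallest integer k = 3.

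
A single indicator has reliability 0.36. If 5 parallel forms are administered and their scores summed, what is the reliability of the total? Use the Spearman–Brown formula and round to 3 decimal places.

0.738

ρ_k = kρ / (1 + (k−1)ρ) = 5·0.36 / (1 + 4·0.36) = 1.800 / 2.440 = 0.738.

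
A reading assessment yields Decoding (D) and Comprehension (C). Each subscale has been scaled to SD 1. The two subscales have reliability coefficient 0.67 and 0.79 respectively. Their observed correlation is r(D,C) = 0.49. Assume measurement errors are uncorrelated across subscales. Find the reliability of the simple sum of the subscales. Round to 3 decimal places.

0.819

Var(D+C) = 2 + 2·[0.49] = 2 + 0.98 = 2.98.
Under uncorrelated errors the observed covariances equal the true-score covariances, so only the own-variance terms attenuate.
True-score variance = [0.67 + 0.79] + 0.98 = 1.46 + 0.98 = 2.44.
Reliability = 2.44 / 2.98 = 0.819.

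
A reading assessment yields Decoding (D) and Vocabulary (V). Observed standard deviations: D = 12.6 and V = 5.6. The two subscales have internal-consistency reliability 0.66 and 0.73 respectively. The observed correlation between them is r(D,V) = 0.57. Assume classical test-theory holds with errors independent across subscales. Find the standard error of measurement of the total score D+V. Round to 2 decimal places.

Var(total) = 190.12 + 80.4384 = 270.558.
True-score variance = 127.674 + 80.4384 = 208.113, so reliability = 0.7692.
Error variance = 270.558 − 208.113 = 62.4456; SEM = √62.4456 = 7.90.

7.90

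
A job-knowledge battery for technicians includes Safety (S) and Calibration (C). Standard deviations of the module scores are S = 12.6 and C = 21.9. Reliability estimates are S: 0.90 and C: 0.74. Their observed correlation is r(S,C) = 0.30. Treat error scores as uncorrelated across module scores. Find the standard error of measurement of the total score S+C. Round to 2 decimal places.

11.86

Var(total) = 638.37 + 165.564 = 803.934.
True-score variance = 497.795 + 165.564 = 663.359, so reliability = 0.8251.
Error variance = 803.934 − 663.359 = 140.575; SEM = √140.575 = 11.86.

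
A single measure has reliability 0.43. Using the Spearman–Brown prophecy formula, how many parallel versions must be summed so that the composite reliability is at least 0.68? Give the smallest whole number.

k ≥ ρ*(1−ρ₁)/(ρ₁(1−ρ*)) = 0.68·0.57 / (0.43·0.32) = 2.817.
Smallest integer k = 3.

3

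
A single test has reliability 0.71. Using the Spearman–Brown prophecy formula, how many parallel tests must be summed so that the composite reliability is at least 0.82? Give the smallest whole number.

k ≥ ρ*(1−ρ₁)/(ρ₁(1−ρ*)) = 0.82·0.29 / (0.71·0.18) = 1.861.
Smallest integer k = 2.

2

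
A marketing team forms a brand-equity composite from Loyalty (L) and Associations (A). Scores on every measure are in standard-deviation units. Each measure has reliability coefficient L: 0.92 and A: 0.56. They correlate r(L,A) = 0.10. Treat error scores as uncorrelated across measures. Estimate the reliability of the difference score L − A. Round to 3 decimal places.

Var(L−A) = 1 + 1 − 2·0.10 = 2 − 0.2 = 1.8.
Under uncorrelated errors the observed covariances equal the true-score covariances, so only the own-variance terms attenuate.
True-score variance = [0.92 + 0.56] − 0.2 = 1.48 − 0.2 = 1.28.
Reliability = 1.28 / 1.8 = 0.711.

0.711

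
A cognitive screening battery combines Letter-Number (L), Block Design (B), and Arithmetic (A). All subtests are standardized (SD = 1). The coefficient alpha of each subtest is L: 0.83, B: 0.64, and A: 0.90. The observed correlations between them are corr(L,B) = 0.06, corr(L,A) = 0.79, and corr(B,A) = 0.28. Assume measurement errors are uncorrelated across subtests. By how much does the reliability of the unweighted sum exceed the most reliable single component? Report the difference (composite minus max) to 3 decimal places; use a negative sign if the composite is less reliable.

-0.020

Var(sum) = 3 + 2.26 = 5.26; true-score variance = 2.37 + 2.26 = 4.63; composite reliability = 0.8802.
Max component reliability = 0.9000.
Difference = 0.8802 − 0.9000 = -0.020.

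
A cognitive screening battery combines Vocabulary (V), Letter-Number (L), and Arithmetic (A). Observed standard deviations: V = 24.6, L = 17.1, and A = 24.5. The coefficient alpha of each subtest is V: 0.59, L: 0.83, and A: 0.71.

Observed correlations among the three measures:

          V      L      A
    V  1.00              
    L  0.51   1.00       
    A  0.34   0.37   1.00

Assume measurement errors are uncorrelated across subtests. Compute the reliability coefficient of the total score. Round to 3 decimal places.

0.822

Var(V+L+A) = 24.6² + 17.1² + 24.5² + 2·[24.6·17.1·0.51 + 24.6·24.5·0.34 + 17.1·24.5·0.37] = 1497.82 + 1148.93 = 2646.75.
Under uncorrelated errors the observed covariances equal the true-score covariances, so only the own-variance terms attenuate.
True-score variance = [24.6²·0.59 + 17.1²·0.83 + 24.5²·0.71] + 1148.93 = 1025.92 + 1148.93 = 2174.85.
Reliability = 2174.85 / 2646.75 = 0.822.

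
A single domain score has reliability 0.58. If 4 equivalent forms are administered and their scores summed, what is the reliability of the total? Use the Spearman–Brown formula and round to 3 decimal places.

ρ_k = kρ / (1 + (k−1)ρ) = 4·0.58 / (1 + 3·0.58) = 2.320 / 2.740 = 0.847.

0.847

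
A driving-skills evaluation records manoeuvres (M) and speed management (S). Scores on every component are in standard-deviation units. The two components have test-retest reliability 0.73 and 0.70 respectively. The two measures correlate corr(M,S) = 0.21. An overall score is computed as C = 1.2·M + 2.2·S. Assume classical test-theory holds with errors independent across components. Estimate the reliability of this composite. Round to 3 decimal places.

0.751

Var(C) = 1.2² + 2.2² + 2·[2.64·0.21] = 6.28 + 1.1088 = 7.3888.
Because errors are independent across components, Cov(Tᵢ,Tⱼ) = Cov(Xᵢ,Xⱼ); the off-diagonal part of the true-score variance is the same as above.
True-score variance = [1.2²·0.73 + 2.2²·0.70] + 1.1088 = 4.4392 + 1.1088 = 5.548.
Reliability = 5.548 / 7.3888 = 0.751.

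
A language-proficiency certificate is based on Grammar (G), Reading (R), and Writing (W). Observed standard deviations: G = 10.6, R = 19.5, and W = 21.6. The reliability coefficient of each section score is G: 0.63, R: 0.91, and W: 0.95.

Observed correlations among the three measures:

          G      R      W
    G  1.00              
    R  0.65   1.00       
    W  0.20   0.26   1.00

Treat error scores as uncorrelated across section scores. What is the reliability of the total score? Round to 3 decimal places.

Var(G+R+W) = 10.6² + 19.5² + 21.6² + 2·[10.6·19.5·0.65 + 10.6·21.6·0.20 + 19.5·21.6·0.26] = 959.17 + 579.318 = 1538.49.
Because errors are independent across components, Cov(Tᵢ,Tⱼ) = Cov(Xᵢ,Xⱼ); the off-diagonal part of the true-score variance is the same as above.
True-score variance = [10.6²·0.63 + 19.5²·0.91 + 21.6²·0.95] + 579.318 = 860.046 + 579.318 = 1439.36.
Reliability = 1439.36 / 1538.49 = 0.936.

0.936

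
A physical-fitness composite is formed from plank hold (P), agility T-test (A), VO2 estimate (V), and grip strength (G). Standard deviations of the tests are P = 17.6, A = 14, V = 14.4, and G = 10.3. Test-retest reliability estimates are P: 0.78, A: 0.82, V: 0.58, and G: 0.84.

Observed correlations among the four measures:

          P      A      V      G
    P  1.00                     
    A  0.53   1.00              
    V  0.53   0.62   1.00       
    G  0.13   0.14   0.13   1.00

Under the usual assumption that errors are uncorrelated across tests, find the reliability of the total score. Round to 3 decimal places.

0.880

Var(P+A+V+G) = 17.6² + 14² + 14.4² + 10.3² + 2·[17.6·14·0.53 + 17.6·14.4·0.53 + 17.6·10.3·0.13 + 14·14.4·0.62 + 14·10.3·0.14 + 14.4·10.3·0.13] = 819.21 + 905.886 = 1725.1.
Under uncorrelated errors the observed covariances equal the true-score covariances, so only the own-variance terms attenuate.
True-score variance = [17.6²·0.78 + 14²·0.82 + 14.4²·0.58 + 10.3²·0.84] + 905.886 = 611.717 + 905.886 = 1517.6.
Reliability = 1517.6 / 1725.1 = 0.880.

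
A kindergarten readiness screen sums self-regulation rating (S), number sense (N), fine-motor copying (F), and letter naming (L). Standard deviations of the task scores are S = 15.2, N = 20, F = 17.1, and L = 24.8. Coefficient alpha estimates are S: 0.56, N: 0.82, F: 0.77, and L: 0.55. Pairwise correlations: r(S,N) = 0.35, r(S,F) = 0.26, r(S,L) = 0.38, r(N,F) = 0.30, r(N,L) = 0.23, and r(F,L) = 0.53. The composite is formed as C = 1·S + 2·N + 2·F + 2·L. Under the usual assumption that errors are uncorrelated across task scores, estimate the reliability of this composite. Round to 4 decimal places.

0.8279

Var(C) = 15.2² + 2²·20² + 2²·17.1² + 2²·24.8² + 2·[2·15.2·20·0.35 + 2·15.2·17.1·0.26 + 2·15.2·24.8·0.38 + 4·20·17.1·0.30 + 4·20·24.8·0.23 + 4·17.1·24.8·0.53] = 5460.84 + 4800.44 = 10261.3.
Under uncorrelated errors the observed covariances equal the true-score covariances, so only the own-variance terms attenuate.
True-score variance = [15.2²·0.56 + 2²·20²·0.82 + 2²·17.1²·0.77 + 2²·24.8²·0.55] + 4800.44 = 3695.09 + 4800.44 = 8495.53.
Reliability = 8495.53 / 10261.3 = 0.8279.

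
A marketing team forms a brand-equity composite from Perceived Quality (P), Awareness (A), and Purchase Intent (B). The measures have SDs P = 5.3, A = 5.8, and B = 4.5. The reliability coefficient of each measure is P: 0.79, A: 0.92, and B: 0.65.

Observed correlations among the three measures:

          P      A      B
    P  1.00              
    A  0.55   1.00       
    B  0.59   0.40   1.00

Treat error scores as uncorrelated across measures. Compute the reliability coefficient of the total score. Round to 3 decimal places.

0.905

Var(P+A+B) = 5.3² + 5.8² + 4.5² + 2·[5.3·5.8·0.55 + 5.3·4.5·0.59 + 5.8·4.5·0.40] = 81.98 + 82.837 = 164.817.
With uncorrelated errors the cross-covariances are all true-score covariance, so they carry over unchanged; only the diagonal terms shrink to ρᵢσᵢ².
True-score variance = [5.3²·0.79 + 5.8²·0.92 + 4.5²·0.65] + 82.837 = 66.3024 + 82.837 = 149.139.
Reliability = 149.139 / 164.817 = 0.905.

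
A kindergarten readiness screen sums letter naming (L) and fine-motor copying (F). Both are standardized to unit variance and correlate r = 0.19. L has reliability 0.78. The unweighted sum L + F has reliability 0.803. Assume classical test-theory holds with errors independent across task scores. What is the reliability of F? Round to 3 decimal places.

Var(L+F) = 2 + 2·0.19 = 2.380.
True-score variance = ρ_L + ρ_F + 2·0.19, so 0.803 = (0.78 + ρ_F + 0.38) / 2.380.
ρ_F = 0.803·2.380 − 0.78 − 0.38 = 0.751.

0.751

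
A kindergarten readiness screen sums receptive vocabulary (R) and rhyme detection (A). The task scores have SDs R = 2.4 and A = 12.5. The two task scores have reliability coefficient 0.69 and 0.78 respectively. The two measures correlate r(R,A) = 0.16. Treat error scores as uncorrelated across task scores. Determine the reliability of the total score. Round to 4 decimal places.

Var(R+A) = 2.4² + 12.5² + 2·[2.4·12.5·0.16] = 162.01 + 9.6 = 171.61.
Under uncorrelated errors the observed covariances equal the true-score covariances, so only the own-variance terms attenuate.
True-score variance = [2.4²·0.69 + 12.5²·0.78] + 9.6 = 125.849 + 9.6 = 135.449.
Reliability = 135.449 / 171.61 = 0.7893.

0.7893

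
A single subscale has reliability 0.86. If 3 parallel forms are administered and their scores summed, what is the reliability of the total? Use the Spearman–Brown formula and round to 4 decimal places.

0.9485

ρ_k = kρ / (1 + (k−1)ρ) = 3·0.86 / (1 + 2·0.86) = 2.580 / 2.720 = 0.9485.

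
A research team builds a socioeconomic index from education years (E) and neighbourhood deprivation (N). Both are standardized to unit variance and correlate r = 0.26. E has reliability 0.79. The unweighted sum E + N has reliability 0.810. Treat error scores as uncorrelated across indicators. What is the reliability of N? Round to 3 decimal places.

0.731

Var(E+N) = 2 + 2·0.26 = 2.520.
True-score variance = ρ_E + ρ_N + 2·0.26, so 0.810 = (0.79 + ρ_N + 0.52) / 2.520.
ρ_N = 0.810·2.520 − 0.79 − 0.52 = 0.731.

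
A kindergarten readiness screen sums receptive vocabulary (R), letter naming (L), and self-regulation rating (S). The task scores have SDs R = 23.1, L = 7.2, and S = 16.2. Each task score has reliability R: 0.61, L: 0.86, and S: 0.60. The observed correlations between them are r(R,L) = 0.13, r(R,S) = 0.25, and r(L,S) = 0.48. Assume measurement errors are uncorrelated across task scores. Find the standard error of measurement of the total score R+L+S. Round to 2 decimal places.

17.90

Var(total) = 847.89 + 342.328 = 1190.22.
True-score variance = 527.548 + 342.328 = 869.876, so reliability = 0.7309.
Error variance = 1190.22 − 869.876 = 320.341; SEM = √320.341 = 17.90.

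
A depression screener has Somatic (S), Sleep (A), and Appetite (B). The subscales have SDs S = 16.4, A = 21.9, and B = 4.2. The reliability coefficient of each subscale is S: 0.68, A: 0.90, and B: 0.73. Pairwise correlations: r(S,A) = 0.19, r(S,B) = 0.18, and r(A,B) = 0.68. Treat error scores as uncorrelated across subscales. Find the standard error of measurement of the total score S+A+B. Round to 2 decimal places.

Var(total) = 766.21 + 286.37 = 1052.58.
True-score variance = 627.419 + 286.37 = 913.789, so reliability = 0.8681.
Error variance = 1052.58 − 913.789 = 138.791; SEM = √138.791 = 11.78.

11.78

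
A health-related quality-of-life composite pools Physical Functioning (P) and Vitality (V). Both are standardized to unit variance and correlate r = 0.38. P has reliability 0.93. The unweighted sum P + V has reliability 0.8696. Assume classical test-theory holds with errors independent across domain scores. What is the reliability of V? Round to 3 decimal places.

0.710

Var(P+V) = 2 + 2·0.38 = 2.760.
True-score variance = ρ_P + ρ_V + 2·0.38, so 0.8696 = (0.93 + ρ_V + 0.76) / 2.760.
ρ_V = 0.8696·2.760 − 0.93 − 0.76 = 0.710.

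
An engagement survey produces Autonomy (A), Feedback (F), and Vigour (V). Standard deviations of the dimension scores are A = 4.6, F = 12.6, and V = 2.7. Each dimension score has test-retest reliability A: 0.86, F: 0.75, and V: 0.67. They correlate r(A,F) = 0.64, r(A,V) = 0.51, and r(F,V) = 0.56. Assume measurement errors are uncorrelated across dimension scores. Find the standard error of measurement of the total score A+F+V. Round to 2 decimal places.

6.71

Var(total) = 187.21 + 124.96 = 312.17.
True-score variance = 142.152 + 124.96 = 267.111, so reliability = 0.8557.
Error variance = 312.17 − 267.111 = 45.0581; SEM = √45.0581 = 6.71.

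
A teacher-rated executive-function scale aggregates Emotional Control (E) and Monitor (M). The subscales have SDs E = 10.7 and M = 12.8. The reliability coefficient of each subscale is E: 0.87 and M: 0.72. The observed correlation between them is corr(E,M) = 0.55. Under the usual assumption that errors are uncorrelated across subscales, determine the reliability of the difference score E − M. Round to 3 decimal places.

Var(E−M) = 10.7² + 12.8² − 2·10.7·12.8·0.55 = 278.33 − 150.656 = 127.674.
Because errors are independent across components, Cov(Tᵢ,Tⱼ) = Cov(Xᵢ,Xⱼ); the off-diagonal part of the true-score variance is the same as above.
True-score variance = [10.7²·0.87 + 12.8²·0.72] − 150.656 = 217.571 − 150.656 = 66.9151.
Reliability = 66.9151 / 127.674 = 0.524.

0.524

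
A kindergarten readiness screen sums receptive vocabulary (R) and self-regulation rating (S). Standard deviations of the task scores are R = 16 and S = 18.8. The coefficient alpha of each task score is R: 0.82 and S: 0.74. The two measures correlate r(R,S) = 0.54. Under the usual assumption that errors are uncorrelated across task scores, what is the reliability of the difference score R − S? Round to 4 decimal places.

Var(R−S) = 16² + 18.8² − 2·16·18.8·0.54 = 609.44 − 324.864 = 284.576.
Because errors are independent across components, Cov(Tᵢ,Tⱼ) = Cov(Xᵢ,Xⱼ); the off-diagonal part of the true-score variance is the same as above.
True-score variance = [16²·0.82 + 18.8²·0.74] − 324.864 = 471.466 − 324.864 = 146.602.
Reliability = 146.602 / 284.576 = 0.5152.

0.5152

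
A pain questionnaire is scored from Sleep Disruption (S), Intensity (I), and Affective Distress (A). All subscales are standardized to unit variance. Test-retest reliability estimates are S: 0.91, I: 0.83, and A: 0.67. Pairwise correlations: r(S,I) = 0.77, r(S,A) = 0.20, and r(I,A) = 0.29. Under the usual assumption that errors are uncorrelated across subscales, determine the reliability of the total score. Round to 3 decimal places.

Var(S+I+A) = 3 + 2·[0.77 + 0.20 + 0.29] = 3 + 2.52 = 5.52.
Because errors are independent across components, Cov(Tᵢ,Tⱼ) = Cov(Xᵢ,Xⱼ); the off-diagonal part of the true-score variance is the same as above.
True-score variance = [0.91 + 0.83 + 0.67] + 2.52 = 2.41 + 2.52 = 4.93.
Reliability = 4.93 / 5.52 = 0.893.

0.893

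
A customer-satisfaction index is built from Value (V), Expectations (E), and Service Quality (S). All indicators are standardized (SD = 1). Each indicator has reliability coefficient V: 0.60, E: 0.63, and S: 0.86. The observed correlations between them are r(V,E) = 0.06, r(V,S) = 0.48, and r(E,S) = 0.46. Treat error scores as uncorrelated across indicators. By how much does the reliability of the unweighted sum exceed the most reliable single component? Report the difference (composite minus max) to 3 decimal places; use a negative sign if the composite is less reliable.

-0.042

Var(sum) = 3 + 2 = 5; true-score variance = 2.09 + 2 = 4.09; composite reliability = 0.8180.
Max component reliability = 0.8600.
Difference = 0.8180 − 0.8600 = -0.042.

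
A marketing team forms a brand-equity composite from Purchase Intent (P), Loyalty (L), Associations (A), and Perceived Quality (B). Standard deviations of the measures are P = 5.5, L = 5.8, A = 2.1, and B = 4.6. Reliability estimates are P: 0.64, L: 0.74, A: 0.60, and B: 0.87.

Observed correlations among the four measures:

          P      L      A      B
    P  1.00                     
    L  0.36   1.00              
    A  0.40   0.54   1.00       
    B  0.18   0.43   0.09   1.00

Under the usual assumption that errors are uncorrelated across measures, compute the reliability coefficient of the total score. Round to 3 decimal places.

Var(P+L+A+B) = 5.5² + 5.8² + 2.1² + 4.6² + 2·[5.5·5.8·0.36 + 5.5·2.1·0.40 + 5.5·4.6·0.18 + 5.8·2.1·0.54 + 5.8·4.6·0.43 + 2.1·4.6·0.09] = 89.46 + 79.154 = 168.614.
Because errors are independent across components, Cov(Tᵢ,Tⱼ) = Cov(Xᵢ,Xⱼ); the off-diagonal part of the true-score variance is the same as above.
True-score variance = [5.5²·0.64 + 5.8²·0.74 + 2.1²·0.60 + 4.6²·0.87] + 79.154 = 65.3088 + 79.154 = 144.463.
Reliability = 144.463 / 168.614 = 0.857.

0.857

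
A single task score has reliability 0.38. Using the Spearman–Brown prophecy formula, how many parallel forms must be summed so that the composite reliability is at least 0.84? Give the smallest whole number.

k ≥ ρ*(1−ρ₁)/(ρ₁(1−ρ*)) = 0.84·0.62 / (0.38·0.16) = 8.566.
Smallest integer k = 9.

9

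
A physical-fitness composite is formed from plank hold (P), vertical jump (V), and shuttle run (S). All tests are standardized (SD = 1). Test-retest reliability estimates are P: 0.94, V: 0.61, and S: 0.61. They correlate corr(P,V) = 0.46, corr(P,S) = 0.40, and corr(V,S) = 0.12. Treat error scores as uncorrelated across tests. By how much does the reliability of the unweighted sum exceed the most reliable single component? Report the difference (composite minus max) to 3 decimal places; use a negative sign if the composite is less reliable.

Var(sum) = 3 + 1.96 = 4.96; true-score variance = 2.16 + 1.96 = 4.12; composite reliability = 0.8306.
Max component reliability = 0.9400.
Difference = 0.8306 − 0.9400 = -0.109.

-0.109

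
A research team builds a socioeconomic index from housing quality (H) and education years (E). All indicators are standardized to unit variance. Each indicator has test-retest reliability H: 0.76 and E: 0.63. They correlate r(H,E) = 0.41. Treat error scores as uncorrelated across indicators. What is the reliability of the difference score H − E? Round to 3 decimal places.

Var(H−E) = 1 + 1 − 2·0.41 = 2 − 0.82 = 1.18.
Under uncorrelated errors the observed covariances equal the true-score covariances, so only the own-variance terms attenuate.
True-score variance = [0.76 + 0.63] − 0.82 = 1.39 − 0.82 = 0.57.
Reliability = 0.57 / 1.18 = 0.483.

0.483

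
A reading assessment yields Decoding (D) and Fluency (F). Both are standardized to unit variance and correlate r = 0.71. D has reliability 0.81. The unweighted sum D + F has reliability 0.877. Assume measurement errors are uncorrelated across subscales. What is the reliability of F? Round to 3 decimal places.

Var(D+F) = 2 + 2·0.71 = 3.420.
True-score variance = ρ_D + ρ_F + 2·0.71, so 0.877 = (0.81 + ρ_F + 1.42) / 3.420.
ρ_F = 0.877·3.420 − 0.81 − 1.42 = 0.769.

0.769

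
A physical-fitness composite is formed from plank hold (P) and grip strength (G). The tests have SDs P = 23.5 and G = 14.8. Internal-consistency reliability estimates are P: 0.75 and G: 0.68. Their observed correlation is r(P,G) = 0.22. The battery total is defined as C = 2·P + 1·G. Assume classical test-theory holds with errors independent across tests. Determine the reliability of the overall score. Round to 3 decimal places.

0.772

Var(C) = 2²·23.5² + 14.8² + 2·[2·23.5·14.8·0.22] = 2428.04 + 306.064 = 2734.1.
Because errors are independent across components, Cov(Tᵢ,Tⱼ) = Cov(Xᵢ,Xⱼ); the off-diagonal part of the true-score variance is the same as above.
True-score variance = [2²·23.5²·0.75 + 14.8²·0.68] + 306.064 = 1805.7 + 306.064 = 2111.76.
Reliability = 2111.76 / 2734.1 = 0.772.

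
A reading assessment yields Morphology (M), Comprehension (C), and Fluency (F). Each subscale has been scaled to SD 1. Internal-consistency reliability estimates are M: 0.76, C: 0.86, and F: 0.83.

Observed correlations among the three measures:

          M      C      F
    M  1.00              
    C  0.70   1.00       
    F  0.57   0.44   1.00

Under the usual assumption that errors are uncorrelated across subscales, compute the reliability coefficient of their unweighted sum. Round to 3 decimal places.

0.914

Var(M+C+F) = 3 + 2·[0.70 + 0.57 + 0.44] = 3 + 3.42 = 6.42.
Because errors are independent across components, Cov(Tᵢ,Tⱼ) = Cov(Xᵢ,Xⱼ); the off-diagonal part of the true-score variance is the same as above.
True-score variance = [0.76 + 0.86 + 0.83] + 3.42 = 2.45 + 3.42 = 5.87.
Reliability = 5.87 / 6.42 = 0.914.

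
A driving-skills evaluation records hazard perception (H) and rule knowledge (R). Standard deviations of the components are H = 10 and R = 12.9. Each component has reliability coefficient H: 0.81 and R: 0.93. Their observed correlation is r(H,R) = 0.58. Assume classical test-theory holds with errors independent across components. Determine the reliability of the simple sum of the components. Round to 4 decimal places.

0.9263

Var(H+R) = 10² + 12.9² + 2·[10·12.9·0.58] = 266.41 + 149.64 = 416.05.
With uncorrelated errors the cross-covariances are all true-score covariance, so they carry over unchanged; only the diagonal terms shrink to ρᵢσᵢ².
True-score variance = [10²·0.81 + 12.9²·0.93] + 149.64 = 235.761 + 149.64 = 385.401.
Reliability = 385.401 / 416.05 = 0.9263.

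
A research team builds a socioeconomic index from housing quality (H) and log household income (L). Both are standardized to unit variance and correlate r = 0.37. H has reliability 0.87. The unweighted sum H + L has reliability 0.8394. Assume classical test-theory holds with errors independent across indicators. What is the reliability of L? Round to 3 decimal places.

Var(H+L) = 2 + 2·0.37 = 2.740.
True-score variance = ρ_H + ρ_L + 2·0.37, so 0.8394 = (0.87 + ρ_L + 0.74) / 2.740.
ρ_L = 0.8394·2.740 − 0.87 − 0.74 = 0.690.

0.690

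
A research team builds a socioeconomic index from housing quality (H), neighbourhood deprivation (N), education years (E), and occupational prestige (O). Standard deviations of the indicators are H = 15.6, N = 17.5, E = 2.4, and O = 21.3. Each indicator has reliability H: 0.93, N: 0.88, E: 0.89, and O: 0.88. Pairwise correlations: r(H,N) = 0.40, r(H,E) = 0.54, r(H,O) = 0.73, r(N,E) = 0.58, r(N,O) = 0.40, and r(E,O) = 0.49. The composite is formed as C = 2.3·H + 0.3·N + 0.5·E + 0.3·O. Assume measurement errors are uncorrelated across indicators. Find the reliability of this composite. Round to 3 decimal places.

Var(C) = 2.3²·15.6² + 0.3²·17.5² + 0.5²·2.4² + 0.3²·21.3² + 2·[0.69·15.6·17.5·0.40 + 1.15·15.6·2.4·0.54 + 0.69·15.6·21.3·0.73 + 0.15·17.5·2.4·0.58 + 0.09·17.5·21.3·0.40 + 0.15·2.4·21.3·0.49] = 1357.21 + 573.596 = 1930.8.
Under uncorrelated errors the observed covariances equal the true-score covariances, so only the own-variance terms attenuate.
True-score variance = [2.3²·15.6²·0.93 + 0.3²·17.5²·0.88 + 0.5²·2.4²·0.89 + 0.3²·21.3²·0.88] + 573.596 = 1258.73 + 573.596 = 1832.32.
Reliability = 1832.32 / 1930.8 = 0.949.

0.949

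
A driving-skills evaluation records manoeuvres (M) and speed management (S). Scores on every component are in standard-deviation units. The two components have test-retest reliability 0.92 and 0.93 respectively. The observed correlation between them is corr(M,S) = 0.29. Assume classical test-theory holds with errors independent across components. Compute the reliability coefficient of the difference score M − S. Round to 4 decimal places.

0.8944

Var(M−S) = 1 + 1 − 2·0.29 = 2 − 0.58 = 1.42.
Under uncorrelated errors the observed covariances equal the true-score covariances, so only the own-variance terms attenuate.
True-score variance = [0.92 + 0.93] − 0.58 = 1.85 − 0.58 = 1.27.
Reliability = 1.27 / 1.42 = 0.8944.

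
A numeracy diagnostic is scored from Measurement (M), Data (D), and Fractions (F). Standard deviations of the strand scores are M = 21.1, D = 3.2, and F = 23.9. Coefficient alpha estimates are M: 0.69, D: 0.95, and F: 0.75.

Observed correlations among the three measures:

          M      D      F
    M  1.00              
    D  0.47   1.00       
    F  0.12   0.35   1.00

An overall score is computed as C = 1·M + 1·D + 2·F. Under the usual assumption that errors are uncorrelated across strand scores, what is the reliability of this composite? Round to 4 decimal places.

Var(C) = 21.1² + 3.2² + 2²·23.9² + 2·[21.1·3.2·0.47 + 2·21.1·23.9·0.12 + 2·3.2·23.9·0.35] = 2740.29 + 412.6 = 3152.89.
Because errors are independent across components, Cov(Tᵢ,Tⱼ) = Cov(Xᵢ,Xⱼ); the off-diagonal part of the true-score variance is the same as above.
True-score variance = [21.1²·0.69 + 3.2²·0.95 + 2²·23.9²·0.75] + 412.6 = 2030.55 + 412.6 = 2443.15.
Reliability = 2443.15 / 3152.89 = 0.7749.

0.7749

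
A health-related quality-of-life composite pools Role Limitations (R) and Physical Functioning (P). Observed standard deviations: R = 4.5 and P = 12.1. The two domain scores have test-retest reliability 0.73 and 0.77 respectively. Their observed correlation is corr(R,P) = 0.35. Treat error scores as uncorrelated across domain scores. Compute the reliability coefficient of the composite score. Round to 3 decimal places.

Var(R+P) = 4.5² + 12.1² + 2·[4.5·12.1·0.35] = 166.66 + 38.115 = 204.775.
Because errors are independent across components, Cov(Tᵢ,Tⱼ) = Cov(Xᵢ,Xⱼ); the off-diagonal part of the true-score variance is the same as above.
True-score variance = [4.5²·0.73 + 12.1²·0.77] + 38.115 = 127.518 + 38.115 = 165.633.
Reliability = 165.633 / 204.775 = 0.809.

0.809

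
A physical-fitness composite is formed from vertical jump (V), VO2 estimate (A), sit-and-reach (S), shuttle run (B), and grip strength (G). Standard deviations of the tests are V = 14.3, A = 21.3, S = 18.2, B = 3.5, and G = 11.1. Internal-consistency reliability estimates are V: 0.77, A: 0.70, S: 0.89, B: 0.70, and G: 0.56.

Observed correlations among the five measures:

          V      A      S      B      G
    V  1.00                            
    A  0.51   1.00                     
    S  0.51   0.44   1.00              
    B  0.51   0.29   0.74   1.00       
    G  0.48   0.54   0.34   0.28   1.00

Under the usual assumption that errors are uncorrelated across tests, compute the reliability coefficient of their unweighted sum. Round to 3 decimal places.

0.901

Var(V+A+S+B+G) = 14.3² + 21.3² + 18.2² + 3.5² + 11.1² + 2·[14.3·21.3·0.51 + 14.3·18.2·0.51 + 14.3·3.5·0.51 + 14.3·11.1·0.48 + 21.3·18.2·0.44 + 21.3·3.5·0.29 + 21.3·11.1·0.54 + 18.2·3.5·0.74 + 18.2·11.1·0.34 + 3.5·11.1·0.28] = 1124.88 + 1672.71 = 2797.59.
Under uncorrelated errors the observed covariances equal the true-score covariances, so only the own-variance terms attenuate.
True-score variance = [14.3²·0.77 + 21.3²·0.70 + 18.2²·0.89 + 3.5²·0.70 + 11.1²·0.56] + 1672.71 = 847.417 + 1672.71 = 2520.13.
Reliability = 2520.13 / 2797.59 = 0.901.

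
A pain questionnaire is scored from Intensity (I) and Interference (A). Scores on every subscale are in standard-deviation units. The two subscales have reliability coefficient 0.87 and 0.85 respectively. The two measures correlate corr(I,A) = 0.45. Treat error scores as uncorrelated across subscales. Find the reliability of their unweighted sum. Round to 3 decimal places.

Var(I+A) = 2 + 2·[0.45] = 2 + 0.9 = 2.9.
Under uncorrelated errors the observed covariances equal the true-score covariances, so only the own-variance terms attenuate.
True-score variance = [0.87 + 0.85] + 0.9 = 1.72 + 0.9 = 2.62.
Reliability = 2.62 / 2.9 = 0.903.

0.903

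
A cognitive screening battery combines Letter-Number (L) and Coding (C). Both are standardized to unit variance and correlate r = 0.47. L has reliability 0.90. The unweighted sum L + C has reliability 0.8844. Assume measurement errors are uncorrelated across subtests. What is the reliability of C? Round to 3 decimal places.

0.760

Var(L+C) = 2 + 2·0.47 = 2.940.
True-score variance = ρ_L + ρ_C + 2·0.47, so 0.8844 = (0.90 + ρ_C + 0.94) / 2.940.
ρ_C = 0.8844·2.940 − 0.90 − 0.94 = 0.760.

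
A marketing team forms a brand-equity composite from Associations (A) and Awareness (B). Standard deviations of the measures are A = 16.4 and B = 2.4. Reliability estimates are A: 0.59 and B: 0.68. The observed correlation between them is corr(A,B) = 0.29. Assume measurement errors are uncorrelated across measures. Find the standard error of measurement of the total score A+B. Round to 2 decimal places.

Var(total) = 274.72 + 22.8288 = 297.549.
True-score variance = 162.603 + 22.8288 = 185.432, so reliability = 0.6232.
Error variance = 297.549 − 185.432 = 112.117; SEM = √112.117 = 10.59.

10.59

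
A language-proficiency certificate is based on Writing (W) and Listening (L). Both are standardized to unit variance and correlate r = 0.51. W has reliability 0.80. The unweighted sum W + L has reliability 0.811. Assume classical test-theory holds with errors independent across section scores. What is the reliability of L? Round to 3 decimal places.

Var(W+L) = 2 + 2·0.51 = 3.020.
True-score variance = ρ_W + ρ_L + 2·0.51, so 0.811 = (0.80 + ρ_L + 1.02) / 3.020.
ρ_L = 0.811·3.020 − 0.80 − 1.02 = 0.629.

0.629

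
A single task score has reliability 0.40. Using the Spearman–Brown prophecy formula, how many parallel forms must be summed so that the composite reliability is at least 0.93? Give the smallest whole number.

k ≥ ρ*(1−ρ₁)/(ρ₁(1−ρ*)) = 0.93·0.60 / (0.40·0.07) = 19.929.
Smallest integer k = 20.

20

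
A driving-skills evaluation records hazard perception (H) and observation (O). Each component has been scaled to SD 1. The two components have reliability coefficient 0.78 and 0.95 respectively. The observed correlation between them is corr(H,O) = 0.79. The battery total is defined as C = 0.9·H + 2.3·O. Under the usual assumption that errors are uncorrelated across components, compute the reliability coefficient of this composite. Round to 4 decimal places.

0.9528

Var(C) = 0.9² + 2.3² + 2·[2.07·0.79] = 6.1 + 3.2706 = 9.3706.
With uncorrelated errors the cross-covariances are all true-score covariance, so they carry over unchanged; only the diagonal terms shrink to ρᵢσᵢ².
True-score variance = [0.9²·0.78 + 2.3²·0.95] + 3.2706 = 5.6573 + 3.2706 = 8.9279.
Reliability = 8.9279 / 9.3706 = 0.9528.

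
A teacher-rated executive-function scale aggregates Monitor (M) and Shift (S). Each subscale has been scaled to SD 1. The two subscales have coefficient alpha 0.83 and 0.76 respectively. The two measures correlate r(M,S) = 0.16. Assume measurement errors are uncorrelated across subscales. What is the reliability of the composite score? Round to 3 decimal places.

Var(M+S) = 2 + 2·[0.16] = 2 + 0.32 = 2.32.
Under uncorrelated errors the observed covariances equal the true-score covariances, so only the own-variance terms attenuate.
True-score variance = [0.83 + 0.76] + 0.32 = 1.59 + 0.32 = 1.91.
Reliability = 1.91 / 2.32 = 0.823.

0.823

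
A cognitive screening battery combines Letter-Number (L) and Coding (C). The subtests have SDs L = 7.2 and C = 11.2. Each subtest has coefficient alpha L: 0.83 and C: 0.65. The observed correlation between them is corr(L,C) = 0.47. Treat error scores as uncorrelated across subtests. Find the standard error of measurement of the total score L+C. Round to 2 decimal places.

Var(total) = 177.28 + 75.8016 = 253.082.
True-score variance = 124.563 + 75.8016 = 200.365, so reliability = 0.7917.
Error variance = 253.082 − 200.365 = 52.7168; SEM = √52.7168 = 7.26.

7.26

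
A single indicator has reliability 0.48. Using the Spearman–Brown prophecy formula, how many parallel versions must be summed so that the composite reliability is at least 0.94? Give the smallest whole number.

17

k ≥ ρ*(1−ρ₁)/(ρ₁(1−ρ*)) = 0.94·0.52 / (0.48·0.06) = 16.972.
Smallest integer k = 17.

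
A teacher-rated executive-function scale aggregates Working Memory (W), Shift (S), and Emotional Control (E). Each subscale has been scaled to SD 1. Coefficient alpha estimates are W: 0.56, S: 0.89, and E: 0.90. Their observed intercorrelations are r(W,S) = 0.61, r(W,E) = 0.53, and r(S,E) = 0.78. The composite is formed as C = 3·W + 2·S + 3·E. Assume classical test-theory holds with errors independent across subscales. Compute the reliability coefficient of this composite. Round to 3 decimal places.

Var(C) = 3² + 2² + 3² + 2·[6·0.61 + 9·0.53 + 6·0.78] = 22 + 26.22 = 48.22.
Under uncorrelated errors the observed covariances equal the true-score covariances, so only the own-variance terms attenuate.
True-score variance = [3²·0.56 + 2²·0.89 + 3²·0.90] + 26.22 = 16.7 + 26.22 = 42.92.
Reliability = 42.92 / 48.22 = 0.890.

0.890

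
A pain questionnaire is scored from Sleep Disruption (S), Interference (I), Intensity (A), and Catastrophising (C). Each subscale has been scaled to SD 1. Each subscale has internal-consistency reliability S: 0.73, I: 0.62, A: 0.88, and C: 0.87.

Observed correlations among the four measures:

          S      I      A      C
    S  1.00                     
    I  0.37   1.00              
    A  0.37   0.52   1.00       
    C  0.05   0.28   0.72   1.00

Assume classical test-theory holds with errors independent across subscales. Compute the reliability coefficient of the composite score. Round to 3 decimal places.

Var(S+I+A+C) = 4 + 2·[0.37 + 0.37 + 0.05 + 0.52 + 0.28 + 0.72] = 4 + 4.62 = 8.62.
With uncorrelated errors the cross-covariances are all true-score covariance, so they carry over unchanged; only the diagonal terms shrink to ρᵢσᵢ².
True-score variance = [0.73 + 0.62 + 0.88 + 0.87] + 4.62 = 3.1 + 4.62 = 7.72.
Reliability = 7.72 / 8.62 = 0.896.

0.896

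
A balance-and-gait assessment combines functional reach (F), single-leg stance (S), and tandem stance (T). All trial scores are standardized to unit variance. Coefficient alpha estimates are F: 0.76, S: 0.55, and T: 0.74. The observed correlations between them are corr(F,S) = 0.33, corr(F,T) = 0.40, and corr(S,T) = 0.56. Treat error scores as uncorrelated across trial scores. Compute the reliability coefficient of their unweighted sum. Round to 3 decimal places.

0.830

Var(F+S+T) = 3 + 2·[0.33 + 0.40 + 0.56] = 3 + 2.58 = 5.58.
With uncorrelated errors the cross-covariances are all true-score covariance, so they carry over unchanged; only the diagonal terms shrink to ρᵢσᵢ².
True-score variance = [0.76 + 0.55 + 0.74] + 2.58 = 2.05 + 2.58 = 4.63.
Reliability = 4.63 / 5.58 = 0.830.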